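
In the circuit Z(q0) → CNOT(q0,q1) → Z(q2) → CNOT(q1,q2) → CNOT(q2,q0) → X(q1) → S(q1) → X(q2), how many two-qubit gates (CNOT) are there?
3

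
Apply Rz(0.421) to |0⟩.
(0.9779 - 0.2089i)|0⟩

Rz(0.421) = [[e^(−iθ/2), 0], [0, e^(iθ/2)]] with e^(±iθ/2) = cos(θ/2) ± i·sin(θ/2); θ = 0.421, cos(θ/2) ≈ 0.977927, sin(θ/2) ≈ 0.208949.
With a = amp(|0⟩) = 1 and b = amp(|1⟩) = 0:
new amp(|0⟩) = (0.977927 - 0.208949i)·a = (0.9779 - 0.2089i)
new amp(|1⟩) = (0.977927 + 0.208949i)·b = 0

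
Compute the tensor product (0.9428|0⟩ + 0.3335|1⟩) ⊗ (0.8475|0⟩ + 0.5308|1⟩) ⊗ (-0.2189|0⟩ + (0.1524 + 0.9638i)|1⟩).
-0.1749|000⟩ + (0.1218 + 0.7701i)|001⟩ - 0.1095|010⟩ + (0.07627 + 0.4823i)|011⟩ - 0.06187|100⟩ + (0.04307 + 0.2724i)|101⟩ - 0.03875|110⟩ + (0.02698 + 0.1706i)|111⟩

amp(|b₁b₂…⟩) = product of the factor amplitudes for bits b₁, b₂, …; only kets whose every factor amplitude is nonzero survive.
|000⟩: (0.9428)(0.8475)(-0.2189) = -0.1749
|001⟩: (0.9428)(0.8475)(0.1524 + 0.9638i) = (0.1218 + 0.7701i)
|010⟩: (0.9428)(0.5308)(-0.2189) = -0.1095
|011⟩: (0.9428)(0.5308)(0.1524 + 0.9638i) = (0.07627 + 0.4823i)
|100⟩: (0.3335)(0.8475)(-0.2189) = -0.06187
|101⟩: (0.3335)(0.8475)(0.1524 + 0.9638i) = (0.04307 + 0.2724i)
|110⟩: (0.3335)(0.5308)(-0.2189) = -0.03875
|111⟩: (0.3335)(0.5308)(0.1524 + 0.9638i) = (0.02698 + 0.1706i)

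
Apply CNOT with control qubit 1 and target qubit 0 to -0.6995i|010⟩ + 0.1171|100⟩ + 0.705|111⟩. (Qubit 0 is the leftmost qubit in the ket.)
0.705|011⟩ + 0.1171|100⟩ - 0.6995i|110⟩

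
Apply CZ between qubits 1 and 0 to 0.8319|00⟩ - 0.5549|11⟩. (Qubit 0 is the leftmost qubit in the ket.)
0.8319|00⟩ + 0.5549|11⟩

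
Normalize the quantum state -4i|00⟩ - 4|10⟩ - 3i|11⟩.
-0.6247i|00⟩ - 0.6247|10⟩ - 0.4685i|11⟩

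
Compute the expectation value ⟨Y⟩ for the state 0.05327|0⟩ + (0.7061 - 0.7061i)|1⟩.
-0.07523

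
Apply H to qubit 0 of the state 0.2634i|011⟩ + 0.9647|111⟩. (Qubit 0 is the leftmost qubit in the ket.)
(0.6821 + 0.1863i)|011⟩ + (-0.6821 + 0.1863i)|111⟩

H on qubit 0 mixes each pair of kets that differ only in qubit 0: amplitudes (a, b) of (|…0…⟩, |…1…⟩) become ((a + b)/√2, (a − b)/√2). Kets absent from the input have amplitude 0.
(|011⟩, |111⟩): (a, b) = (0.2634i, 0.9647) → ((0.6821 + 0.1863i), (-0.6821 + 0.1863i))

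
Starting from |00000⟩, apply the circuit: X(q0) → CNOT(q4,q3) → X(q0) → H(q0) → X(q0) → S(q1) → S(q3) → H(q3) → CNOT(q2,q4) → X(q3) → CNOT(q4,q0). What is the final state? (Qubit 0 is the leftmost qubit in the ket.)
1/2|00000⟩ + 1/2|00010⟩ + 1/2|10000⟩ + 1/2|10010⟩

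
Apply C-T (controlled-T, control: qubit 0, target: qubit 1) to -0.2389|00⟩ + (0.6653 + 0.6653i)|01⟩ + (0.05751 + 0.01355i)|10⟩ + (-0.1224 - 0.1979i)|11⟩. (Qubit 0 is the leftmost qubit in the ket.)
-0.2389|00⟩ + (0.6653 + 0.6653i)|01⟩ + (0.05751 + 0.01355i)|10⟩ + (0.05339 - 0.2265i)|11⟩

C-T leaves the control-|0⟩ kets |00⟩, |01⟩ unchanged and applies T to qubit 1 on the control-|1⟩ pair (|10⟩, |11⟩).
T = [[1, 0], [0, (1/√2 + (1/√2)i)]].
With a = amp(|10⟩) = (0.05751 + 0.01355i) and b = amp(|11⟩) = (-0.1224 - 0.1979i):
new amp(|10⟩) = (1)·a = (0.05751 + 0.01355i)
new amp(|11⟩) = (1/√2 + (1/√2)i)·b = (0.05339 - 0.2265i)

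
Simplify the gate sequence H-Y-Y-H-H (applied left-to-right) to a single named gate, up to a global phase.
H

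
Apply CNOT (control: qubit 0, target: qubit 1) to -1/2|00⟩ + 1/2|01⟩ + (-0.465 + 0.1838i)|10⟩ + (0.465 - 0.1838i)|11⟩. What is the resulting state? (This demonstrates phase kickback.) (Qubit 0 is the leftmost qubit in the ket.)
-1/2|00⟩ + 1/2|01⟩ + (0.465 - 0.1838i)|10⟩ + (-0.465 + 0.1838i)|11⟩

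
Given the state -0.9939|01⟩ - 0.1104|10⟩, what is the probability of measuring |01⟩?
0.9878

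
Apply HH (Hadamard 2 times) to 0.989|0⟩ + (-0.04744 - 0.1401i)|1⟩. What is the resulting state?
0.989|0⟩ + (-0.04744 - 0.1401i)|1⟩

H² = I, so an even number of Hadamards cancels: H^2 = I and the state is unchanged.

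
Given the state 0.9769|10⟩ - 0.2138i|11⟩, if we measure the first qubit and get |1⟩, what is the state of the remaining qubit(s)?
0.9769|0⟩ - 0.2138i|1⟩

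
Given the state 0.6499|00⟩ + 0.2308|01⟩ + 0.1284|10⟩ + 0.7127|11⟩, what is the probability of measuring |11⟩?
0.5079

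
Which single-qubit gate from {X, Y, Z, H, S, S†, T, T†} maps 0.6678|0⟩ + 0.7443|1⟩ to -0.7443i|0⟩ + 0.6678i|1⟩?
Y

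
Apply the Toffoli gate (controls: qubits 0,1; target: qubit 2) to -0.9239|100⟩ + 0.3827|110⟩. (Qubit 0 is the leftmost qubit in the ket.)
-0.9239|100⟩ + 0.3827|111⟩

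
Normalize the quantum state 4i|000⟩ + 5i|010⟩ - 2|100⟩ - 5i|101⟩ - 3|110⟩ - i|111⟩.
(1/√5)i|000⟩ + 0.559i|010⟩ - 0.2236|100⟩ - 0.559i|101⟩ - 0.3354|110⟩ - 0.1118i|111⟩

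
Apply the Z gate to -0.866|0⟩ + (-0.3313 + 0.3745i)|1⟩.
-0.866|0⟩ + (0.3313 - 0.3745i)|1⟩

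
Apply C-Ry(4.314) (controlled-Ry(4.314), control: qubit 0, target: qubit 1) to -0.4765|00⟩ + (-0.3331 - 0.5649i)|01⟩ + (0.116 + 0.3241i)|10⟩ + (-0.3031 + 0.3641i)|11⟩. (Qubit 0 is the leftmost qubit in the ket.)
-0.4765|00⟩ + (-0.3331 - 0.5649i)|01⟩ + (0.1883 - 0.4826i)|10⟩ + (0.2643 + 0.06857i)|11⟩

C-Ry(4.314) leaves the control-|0⟩ kets |00⟩, |01⟩ unchanged and applies Ry(4.314) to qubit 1 on the control-|1⟩ pair (|10⟩, |11⟩).
Ry(4.314) = [[cos(θ/2), −sin(θ/2)], [sin(θ/2), cos(θ/2)]]; θ = 4.314, cos(θ/2) ≈ -0.553202, sin(θ/2) ≈ 0.833047.
With a = amp(|10⟩) = (0.116 + 0.3241i) and b = amp(|11⟩) = (-0.3031 + 0.3641i):
new amp(|10⟩) = (-0.553202)·a + (-0.833047)·b = (0.1883 - 0.4826i)
new amp(|11⟩) = (0.833047)·a + (-0.553202)·b = (0.2643 + 0.06857i)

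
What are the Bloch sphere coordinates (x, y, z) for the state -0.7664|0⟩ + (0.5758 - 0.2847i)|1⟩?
(-0.8826, 0.4364, 0.1748)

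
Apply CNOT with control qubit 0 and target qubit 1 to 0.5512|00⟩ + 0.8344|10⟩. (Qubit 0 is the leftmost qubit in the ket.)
0.5512|00⟩ + 0.8344|11⟩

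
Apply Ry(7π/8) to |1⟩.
-0.9808|0⟩ + 0.1951|1⟩

Ry(7π/8) = [[cos(θ/2), −sin(θ/2)], [sin(θ/2), cos(θ/2)]]; θ = 7π/8, cos(θ/2) ≈ 0.19509, sin(θ/2) ≈ 0.980785.
With a = amp(|0⟩) = 0 and b = amp(|1⟩) = 1:
new amp(|0⟩) = (0.19509)·a + (-0.980785)·b = -0.9808
new amp(|1⟩) = (0.980785)·a + (0.19509)·b = 0.1951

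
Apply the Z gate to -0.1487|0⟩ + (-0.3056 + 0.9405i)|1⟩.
-0.1487|0⟩ + (0.3056 - 0.9405i)|1⟩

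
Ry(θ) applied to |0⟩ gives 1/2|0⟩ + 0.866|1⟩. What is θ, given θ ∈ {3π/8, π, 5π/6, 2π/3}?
2π/3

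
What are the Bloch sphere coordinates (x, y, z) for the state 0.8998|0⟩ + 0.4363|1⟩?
(0.7852, 0, 0.6193)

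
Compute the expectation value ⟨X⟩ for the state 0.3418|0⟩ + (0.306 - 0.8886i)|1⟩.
0.2092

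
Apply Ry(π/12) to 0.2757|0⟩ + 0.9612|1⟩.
0.1479|0⟩ + 0.989|1⟩

Ry(π/12) = [[cos(θ/2), −sin(θ/2)], [sin(θ/2), cos(θ/2)]]; θ = π/12, cos(θ/2) ≈ 0.991445, sin(θ/2) ≈ 0.130526.
With a = amp(|0⟩) = 0.2757 and b = amp(|1⟩) = 0.9612:
new amp(|0⟩) = (0.991445)·a + (-0.130526)·b = 0.1479
new amp(|1⟩) = (0.130526)·a + (0.991445)·b = 0.989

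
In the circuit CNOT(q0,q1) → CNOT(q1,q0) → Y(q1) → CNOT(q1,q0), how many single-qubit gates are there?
1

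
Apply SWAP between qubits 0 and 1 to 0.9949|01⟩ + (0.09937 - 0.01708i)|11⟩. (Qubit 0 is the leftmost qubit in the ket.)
0.9949|10⟩ + (0.09937 - 0.01708i)|11⟩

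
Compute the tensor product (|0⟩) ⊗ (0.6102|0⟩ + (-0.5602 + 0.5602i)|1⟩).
0.6102|00⟩ + (-0.5602 + 0.5602i)|01⟩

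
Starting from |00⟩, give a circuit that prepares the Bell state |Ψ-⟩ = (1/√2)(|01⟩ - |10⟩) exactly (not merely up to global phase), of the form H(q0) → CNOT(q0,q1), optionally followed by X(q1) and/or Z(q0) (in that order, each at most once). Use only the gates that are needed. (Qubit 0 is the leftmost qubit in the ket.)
H(q0) → CNOT(q0,q1) → X(q1) → Z(q0)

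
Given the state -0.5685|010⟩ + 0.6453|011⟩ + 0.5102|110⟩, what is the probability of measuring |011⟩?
0.4164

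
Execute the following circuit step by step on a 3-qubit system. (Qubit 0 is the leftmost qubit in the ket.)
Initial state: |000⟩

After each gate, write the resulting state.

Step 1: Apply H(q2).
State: 1/√2|000⟩ + 1/√2|001⟩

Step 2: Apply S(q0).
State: 1/√2|000⟩ + 1/√2|001⟩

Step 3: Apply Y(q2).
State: -(1/√2)i|000⟩ + (1/√2)i|001⟩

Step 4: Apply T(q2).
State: -(1/√2)i|000⟩ + (-1/2 + (1/2)i)|001⟩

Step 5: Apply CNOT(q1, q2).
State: -(1/√2)i|000⟩ + (-1/2 + (1/2)i)|001⟩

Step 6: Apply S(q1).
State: -(1/√2)i|000⟩ + (-1/2 + (1/2)i)|001⟩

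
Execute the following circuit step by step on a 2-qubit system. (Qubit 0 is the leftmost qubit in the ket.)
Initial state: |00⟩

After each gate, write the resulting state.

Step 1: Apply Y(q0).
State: i|10⟩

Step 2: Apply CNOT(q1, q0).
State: i|10⟩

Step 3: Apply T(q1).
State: i|10⟩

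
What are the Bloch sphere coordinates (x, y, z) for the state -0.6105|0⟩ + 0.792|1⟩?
(-0.967, 0, -0.2546)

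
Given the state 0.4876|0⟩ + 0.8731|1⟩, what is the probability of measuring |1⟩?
0.7623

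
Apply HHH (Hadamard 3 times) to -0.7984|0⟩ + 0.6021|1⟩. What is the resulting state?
-0.1388|0⟩ - 0.9903|1⟩

H² = I, so H^3 = H: a single Hadamard. With (a, b) = (-0.7984, 0.6021), H gives ((a + b)/√2, (a − b)/√2) = (-0.1388, -0.9903).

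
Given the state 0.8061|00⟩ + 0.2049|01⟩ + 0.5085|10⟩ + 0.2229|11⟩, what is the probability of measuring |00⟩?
0.6498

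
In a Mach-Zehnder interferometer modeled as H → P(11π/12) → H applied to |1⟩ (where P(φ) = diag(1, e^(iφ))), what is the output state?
(0.983 - 0.1294i)|0⟩ + (0.01704 + 0.1294i)|1⟩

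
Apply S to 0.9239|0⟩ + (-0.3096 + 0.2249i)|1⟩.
0.9239|0⟩ + (-0.2249 - 0.3096i)|1⟩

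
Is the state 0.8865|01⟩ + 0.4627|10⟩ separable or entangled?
Entangled

Writing the state as a|00⟩ + b|01⟩ + c|10⟩ + d|11⟩, it is a product state iff ad − bc = 0.
Here (a, b, c, d) = (0, 0.8865, 0.4627, 0): ad − bc = (0)(0) − (0.8865)(0.4627) = -0.4102 ≠ 0, so the state is entangled.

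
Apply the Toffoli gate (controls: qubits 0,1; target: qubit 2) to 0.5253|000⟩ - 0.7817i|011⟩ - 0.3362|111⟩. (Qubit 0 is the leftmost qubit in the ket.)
0.5253|000⟩ - 0.7817i|011⟩ - 0.3362|110⟩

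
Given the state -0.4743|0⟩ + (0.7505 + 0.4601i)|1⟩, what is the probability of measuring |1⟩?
0.7749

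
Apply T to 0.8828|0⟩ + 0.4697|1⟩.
0.8828|0⟩ + (0.3321 + 0.3321i)|1⟩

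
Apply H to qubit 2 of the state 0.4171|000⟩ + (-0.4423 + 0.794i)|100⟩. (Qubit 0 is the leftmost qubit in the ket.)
0.2949|000⟩ + 0.2949|001⟩ + (-0.3128 + 0.5614i)|100⟩ + (-0.3128 + 0.5614i)|101⟩

H on qubit 2 mixes each pair of kets that differ only in qubit 2: amplitudes (a, b) of (|…0…⟩, |…1…⟩) become ((a + b)/√2, (a − b)/√2). Kets absent from the input have amplitude 0.
(|000⟩, |001⟩): (a, b) = (0.4171, 0) → (0.2949, 0.2949)
(|100⟩, |101⟩): (a, b) = ((-0.4423 + 0.794i), 0) → ((-0.3128 + 0.5614i), (-0.3128 + 0.5614i))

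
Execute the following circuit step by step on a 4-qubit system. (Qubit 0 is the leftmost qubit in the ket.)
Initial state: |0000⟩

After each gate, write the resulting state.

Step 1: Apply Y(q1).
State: i|0100⟩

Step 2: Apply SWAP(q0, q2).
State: i|0100⟩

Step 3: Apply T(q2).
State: i|0100⟩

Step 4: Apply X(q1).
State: i|0000⟩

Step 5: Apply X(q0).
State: i|1000⟩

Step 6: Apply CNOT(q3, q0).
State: i|1000⟩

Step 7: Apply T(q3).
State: i|1000⟩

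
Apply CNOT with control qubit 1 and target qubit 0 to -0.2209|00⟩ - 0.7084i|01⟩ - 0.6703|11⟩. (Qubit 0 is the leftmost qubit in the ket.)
-0.2209|00⟩ - 0.6703|01⟩ - 0.7084i|11⟩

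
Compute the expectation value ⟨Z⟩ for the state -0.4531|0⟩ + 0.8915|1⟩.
-0.5895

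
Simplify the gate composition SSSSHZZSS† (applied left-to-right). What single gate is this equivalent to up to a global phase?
H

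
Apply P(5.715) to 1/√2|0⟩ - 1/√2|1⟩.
1/√2|0⟩ + (-0.596 + 0.3805i)|1⟩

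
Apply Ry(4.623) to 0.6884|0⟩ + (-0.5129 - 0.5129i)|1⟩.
(-0.08602 + 0.3785i)|0⟩ + (0.8541 + 0.3461i)|1⟩

Ry(4.623) = [[cos(θ/2), −sin(θ/2)], [sin(θ/2), cos(θ/2)]]; θ = 4.623, cos(θ/2) ≈ -0.674807, sin(θ/2) ≈ 0.737994.
With a = amp(|0⟩) = 0.6884 and b = amp(|1⟩) = (-0.5129 - 0.5129i):
new amp(|0⟩) = (-0.674807)·a + (-0.737994)·b = (-0.08602 + 0.3785i)
new amp(|1⟩) = (0.737994)·a + (-0.674807)·b = (0.8541 + 0.3461i)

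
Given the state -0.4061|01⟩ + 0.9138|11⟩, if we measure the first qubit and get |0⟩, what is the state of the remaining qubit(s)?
-|1⟩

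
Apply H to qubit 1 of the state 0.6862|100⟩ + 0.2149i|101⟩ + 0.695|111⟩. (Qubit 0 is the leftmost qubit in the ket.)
0.4852|100⟩ + (0.4914 + 0.152i)|101⟩ + 0.4852|110⟩ + (-0.4914 + 0.152i)|111⟩

H on qubit 1 mixes each pair of kets that differ only in qubit 1: amplitudes (a, b) of (|…0…⟩, |…1…⟩) become ((a + b)/√2, (a − b)/√2). Kets absent from the input have amplitude 0.
(|100⟩, |110⟩): (a, b) = (0.6862, 0) → (0.4852, 0.4852)
(|101⟩, |111⟩): (a, b) = (0.2149i, 0.695) → ((0.4914 + 0.152i), (-0.4914 + 0.152i))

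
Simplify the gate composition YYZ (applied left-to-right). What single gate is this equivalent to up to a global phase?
Z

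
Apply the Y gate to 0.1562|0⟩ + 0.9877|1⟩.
-0.9877i|0⟩ + 0.1562i|1⟩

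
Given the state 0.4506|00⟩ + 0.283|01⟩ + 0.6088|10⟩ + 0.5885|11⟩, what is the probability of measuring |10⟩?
0.3706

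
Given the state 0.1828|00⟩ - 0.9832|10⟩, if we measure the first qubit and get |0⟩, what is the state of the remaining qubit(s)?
|0⟩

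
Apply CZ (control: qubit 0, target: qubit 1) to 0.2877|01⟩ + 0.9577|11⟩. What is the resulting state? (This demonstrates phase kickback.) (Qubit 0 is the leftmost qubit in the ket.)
0.2877|01⟩ - 0.9577|11⟩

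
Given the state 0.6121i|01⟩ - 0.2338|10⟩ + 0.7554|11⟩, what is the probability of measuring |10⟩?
0.05466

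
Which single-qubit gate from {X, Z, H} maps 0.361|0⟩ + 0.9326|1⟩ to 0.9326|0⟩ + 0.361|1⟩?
X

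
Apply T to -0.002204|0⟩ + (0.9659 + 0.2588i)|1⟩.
-0.002204|0⟩ + (0.5 + 0.866i)|1⟩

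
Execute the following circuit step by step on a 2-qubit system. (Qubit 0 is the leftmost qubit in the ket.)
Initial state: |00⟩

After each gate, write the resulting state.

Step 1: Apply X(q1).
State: |01⟩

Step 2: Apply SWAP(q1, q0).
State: |10⟩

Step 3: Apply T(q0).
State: (1/√2 + (1/√2)i)|10⟩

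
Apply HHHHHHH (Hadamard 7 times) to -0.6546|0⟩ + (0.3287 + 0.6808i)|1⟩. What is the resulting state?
(-0.2304 + 0.4814i)|0⟩ + (-0.6953 - 0.4814i)|1⟩

H² = I, so H^7 = H: a single Hadamard. With (a, b) = (-0.6546, (0.3287 + 0.6808i)), H gives ((a + b)/√2, (a − b)/√2) = ((-0.2304 + 0.4814i), (-0.6953 - 0.4814i)).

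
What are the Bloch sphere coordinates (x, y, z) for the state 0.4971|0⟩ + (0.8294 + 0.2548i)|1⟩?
(0.8246, 0.2533, -0.5057)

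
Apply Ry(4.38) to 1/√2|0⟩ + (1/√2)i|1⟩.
(-0.4104 - 0.5758i)|0⟩ + (0.5758 - 0.4104i)|1⟩

Ry(4.38) = [[cos(θ/2), −sin(θ/2)], [sin(θ/2), cos(θ/2)]]; θ = 4.38, cos(θ/2) ≈ -0.580387, sin(θ/2) ≈ 0.814341.
With a = amp(|0⟩) = 1/√2 and b = amp(|1⟩) = (1/√2)i:
new amp(|0⟩) = (-0.580387)·a + (-0.814341)·b = (-0.4104 - 0.5758i)
new amp(|1⟩) = (0.814341)·a + (-0.580387)·b = (0.5758 - 0.4104i)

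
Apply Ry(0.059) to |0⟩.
0.9996|0⟩ + 0.0295|1⟩

Ry(0.059) = [[cos(θ/2), −sin(θ/2)], [sin(θ/2), cos(θ/2)]]; θ = 0.059, cos(θ/2) ≈ 0.999565, sin(θ/2) ≈ 0.0294957.
With a = amp(|0⟩) = 1 and b = amp(|1⟩) = 0:
new amp(|0⟩) = (0.999565)·a + (-0.0294957)·b = 0.9996
new amp(|1⟩) = (0.0294957)·a + (0.999565)·b = 0.0295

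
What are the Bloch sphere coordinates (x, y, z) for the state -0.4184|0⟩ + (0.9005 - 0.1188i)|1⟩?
(-0.7535, 0.09941, -0.65)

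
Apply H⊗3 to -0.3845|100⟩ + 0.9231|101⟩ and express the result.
0.1904|000⟩ - 0.4623|001⟩ + 0.1904|010⟩ - 0.4623|011⟩ - 0.1904|100⟩ + 0.4623|101⟩ - 0.1904|110⟩ + 0.4623|111⟩

H⊗3 gives amp(|y⟩) = (1/2√2) Σ_x (−1)^(x·y) amp(|x⟩), where x·y is the number of positions in which both x and y have a 1.
|000⟩: (-0.3845 + 0.9231)/(2√2) = 0.1904
|001⟩: (-0.3845 - 0.9231)/(2√2) = -0.4623
|010⟩: (-0.3845 + 0.9231)/(2√2) = 0.1904
|011⟩: (-0.3845 - 0.9231)/(2√2) = -0.4623
|100⟩: (0.3845 - 0.9231)/(2√2) = -0.1904
|101⟩: (0.3845 + 0.9231)/(2√2) = 0.4623
|110⟩: (0.3845 - 0.9231)/(2√2) = -0.1904
|111⟩: (0.3845 + 0.9231)/(2√2) = 0.4623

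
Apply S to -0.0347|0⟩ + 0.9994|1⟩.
-0.0347|0⟩ + 0.9994i|1⟩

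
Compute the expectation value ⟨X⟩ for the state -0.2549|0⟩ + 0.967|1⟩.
-0.493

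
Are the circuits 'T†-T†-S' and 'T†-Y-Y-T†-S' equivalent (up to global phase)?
Yes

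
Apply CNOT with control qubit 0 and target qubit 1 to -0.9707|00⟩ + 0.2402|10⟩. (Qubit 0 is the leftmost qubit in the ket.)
-0.9707|00⟩ + 0.2402|11⟩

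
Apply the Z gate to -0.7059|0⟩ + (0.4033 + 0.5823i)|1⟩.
-0.7059|0⟩ + (-0.4033 - 0.5823i)|1⟩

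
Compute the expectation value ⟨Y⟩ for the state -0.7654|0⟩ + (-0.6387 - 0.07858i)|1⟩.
0.1203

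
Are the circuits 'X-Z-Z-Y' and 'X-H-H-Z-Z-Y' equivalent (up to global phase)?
Yes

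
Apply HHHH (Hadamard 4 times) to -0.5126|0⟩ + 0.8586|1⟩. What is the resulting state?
-0.5126|0⟩ + 0.8586|1⟩

H² = I, so an even number of Hadamards cancels: H^4 = I and the state is unchanged.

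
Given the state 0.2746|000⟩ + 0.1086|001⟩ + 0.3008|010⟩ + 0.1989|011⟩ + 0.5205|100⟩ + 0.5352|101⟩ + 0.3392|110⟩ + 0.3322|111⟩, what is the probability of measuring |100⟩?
0.2709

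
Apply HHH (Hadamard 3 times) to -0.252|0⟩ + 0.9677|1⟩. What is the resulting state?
0.5061|0⟩ - 0.8625|1⟩

H² = I, so H^3 = H: a single Hadamard. With (a, b) = (-0.252, 0.9677), H gives ((a + b)/√2, (a − b)/√2) = (0.5061, -0.8625).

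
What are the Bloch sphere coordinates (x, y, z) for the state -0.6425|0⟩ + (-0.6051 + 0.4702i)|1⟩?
(0.7776, -0.6042, -0.1744)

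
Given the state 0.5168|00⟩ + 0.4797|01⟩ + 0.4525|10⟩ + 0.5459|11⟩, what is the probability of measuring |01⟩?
0.2301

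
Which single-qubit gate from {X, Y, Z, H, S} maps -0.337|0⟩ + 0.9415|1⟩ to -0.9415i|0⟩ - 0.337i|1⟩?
Y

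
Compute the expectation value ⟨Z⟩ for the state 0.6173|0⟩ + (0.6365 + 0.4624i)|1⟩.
-0.2379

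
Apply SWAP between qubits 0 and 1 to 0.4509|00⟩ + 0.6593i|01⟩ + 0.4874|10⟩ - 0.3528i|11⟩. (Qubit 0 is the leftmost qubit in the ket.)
0.4509|00⟩ + 0.4874|01⟩ + 0.6593i|10⟩ - 0.3528i|11⟩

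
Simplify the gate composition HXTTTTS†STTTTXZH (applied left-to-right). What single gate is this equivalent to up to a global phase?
X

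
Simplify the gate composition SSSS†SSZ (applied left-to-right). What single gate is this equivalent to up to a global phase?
Z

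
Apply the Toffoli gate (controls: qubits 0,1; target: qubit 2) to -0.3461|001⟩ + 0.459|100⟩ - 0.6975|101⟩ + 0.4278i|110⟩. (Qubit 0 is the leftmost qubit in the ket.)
-0.3461|001⟩ + 0.459|100⟩ - 0.6975|101⟩ + 0.4278i|111⟩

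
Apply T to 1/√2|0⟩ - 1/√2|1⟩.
1/√2|0⟩ + (-1/2 - (1/2)i)|1⟩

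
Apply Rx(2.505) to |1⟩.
-0.9498i|0⟩ + 0.3129|1⟩

Rx(2.505) = [[cos(θ/2), −i·sin(θ/2)], [−i·sin(θ/2), cos(θ/2)]]; θ = 2.505, cos(θ/2) ≈ 0.312949, sin(θ/2) ≈ 0.94977.
With a = amp(|0⟩) = 0 and b = amp(|1⟩) = 1:
new amp(|0⟩) = (0.312949)·a + (-0.94977i)·b = -0.9498i
new amp(|1⟩) = (-0.94977i)·a + (0.312949)·b = 0.3129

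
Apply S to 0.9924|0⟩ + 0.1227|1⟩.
0.9924|0⟩ + 0.1227i|1⟩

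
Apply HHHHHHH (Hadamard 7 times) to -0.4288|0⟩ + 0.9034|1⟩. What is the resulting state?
0.3356|0⟩ - 0.942|1⟩

H² = I, so H^7 = H: a single Hadamard. With (a, b) = (-0.4288, 0.9034), H gives ((a + b)/√2, (a − b)/√2) = (0.3356, -0.942).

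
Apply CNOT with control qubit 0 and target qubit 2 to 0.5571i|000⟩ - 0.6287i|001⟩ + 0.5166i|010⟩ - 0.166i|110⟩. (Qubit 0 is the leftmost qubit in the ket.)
0.5571i|000⟩ - 0.6287i|001⟩ + 0.5166i|010⟩ - 0.166i|111⟩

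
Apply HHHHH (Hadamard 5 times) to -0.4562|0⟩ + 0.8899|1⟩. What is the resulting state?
0.3067|0⟩ - 0.9518|1⟩

H² = I, so H^5 = H: a single Hadamard. With (a, b) = (-0.4562, 0.8899), H gives ((a + b)/√2, (a − b)/√2) = (0.3067, -0.9518).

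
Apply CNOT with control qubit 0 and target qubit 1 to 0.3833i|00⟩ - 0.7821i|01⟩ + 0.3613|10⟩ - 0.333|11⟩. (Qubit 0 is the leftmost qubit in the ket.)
0.3833i|00⟩ - 0.7821i|01⟩ - 0.333|10⟩ + 0.3613|11⟩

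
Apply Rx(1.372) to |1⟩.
-0.6334i|0⟩ + 0.7738|1⟩

Rx(1.372) = [[cos(θ/2), −i·sin(θ/2)], [−i·sin(θ/2), cos(θ/2)]]; θ = 1.372, cos(θ/2) ≈ 0.773786, sin(θ/2) ≈ 0.633447.
With a = amp(|0⟩) = 0 and b = amp(|1⟩) = 1:
new amp(|0⟩) = (0.773786)·a + (-0.633447i)·b = -0.6334i
new amp(|1⟩) = (-0.633447i)·a + (0.773786)·b = 0.7738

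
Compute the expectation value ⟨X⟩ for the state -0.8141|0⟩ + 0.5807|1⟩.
-0.9455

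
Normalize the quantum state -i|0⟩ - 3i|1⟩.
-0.3162i|0⟩ - 0.9487i|1⟩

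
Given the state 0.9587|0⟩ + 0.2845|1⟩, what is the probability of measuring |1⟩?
0.08094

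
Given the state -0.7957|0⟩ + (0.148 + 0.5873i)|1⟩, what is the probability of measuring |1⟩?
0.3668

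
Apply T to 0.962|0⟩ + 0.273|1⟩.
0.962|0⟩ + (0.193 + 0.193i)|1⟩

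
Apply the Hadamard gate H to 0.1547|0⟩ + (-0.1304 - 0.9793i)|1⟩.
(0.01718 - 0.6925i)|0⟩ + (0.2016 + 0.6925i)|1⟩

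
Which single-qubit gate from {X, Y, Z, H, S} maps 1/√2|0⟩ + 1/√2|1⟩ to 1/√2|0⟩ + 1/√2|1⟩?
X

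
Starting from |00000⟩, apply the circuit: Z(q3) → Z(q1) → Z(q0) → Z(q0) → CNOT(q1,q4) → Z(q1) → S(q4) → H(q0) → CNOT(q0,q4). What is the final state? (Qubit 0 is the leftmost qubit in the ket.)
1/√2|00000⟩ + 1/√2|10001⟩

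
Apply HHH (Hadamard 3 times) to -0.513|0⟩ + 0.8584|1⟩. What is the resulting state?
0.2442|0⟩ - 0.9697|1⟩

H² = I, so H^3 = H: a single Hadamard. With (a, b) = (-0.513, 0.8584), H gives ((a + b)/√2, (a − b)/√2) = (0.2442, -0.9697).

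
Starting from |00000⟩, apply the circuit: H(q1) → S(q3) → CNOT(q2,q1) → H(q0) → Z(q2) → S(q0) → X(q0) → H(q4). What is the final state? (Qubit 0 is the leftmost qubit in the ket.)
(1/√8)i|00000⟩ + (1/√8)i|00001⟩ + (1/√8)i|01000⟩ + (1/√8)i|01001⟩ + 1/√8|10000⟩ + 1/√8|10001⟩ + 1/√8|11000⟩ + 1/√8|11001⟩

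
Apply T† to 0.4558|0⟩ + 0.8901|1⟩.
0.4558|0⟩ + (0.6294 - 0.6294i)|1⟩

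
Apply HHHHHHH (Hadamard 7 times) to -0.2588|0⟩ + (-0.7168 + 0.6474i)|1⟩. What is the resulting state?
(-0.6899 + 0.4578i)|0⟩ + (0.3239 - 0.4578i)|1⟩

H² = I, so H^7 = H: a single Hadamard. With (a, b) = (-0.2588, (-0.7168 + 0.6474i)), H gives ((a + b)/√2, (a − b)/√2) = ((-0.6899 + 0.4578i), (0.3239 - 0.4578i)).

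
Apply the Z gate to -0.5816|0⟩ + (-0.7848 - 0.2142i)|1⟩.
-0.5816|0⟩ + (0.7848 + 0.2142i)|1⟩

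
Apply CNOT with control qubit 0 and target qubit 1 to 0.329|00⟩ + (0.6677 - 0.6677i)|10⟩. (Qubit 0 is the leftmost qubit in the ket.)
0.329|00⟩ + (0.6677 - 0.6677i)|11⟩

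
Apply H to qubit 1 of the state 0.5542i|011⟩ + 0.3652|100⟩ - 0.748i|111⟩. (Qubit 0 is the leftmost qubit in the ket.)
0.3919i|001⟩ - 0.3919i|011⟩ + 0.2582|100⟩ - 0.5289i|101⟩ + 0.2582|110⟩ + 0.5289i|111⟩

H on qubit 1 mixes each pair of kets that differ only in qubit 1: amplitudes (a, b) of (|…0…⟩, |…1…⟩) become ((a + b)/√2, (a − b)/√2). Kets absent from the input have amplitude 0.
(|001⟩, |011⟩): (a, b) = (0, 0.5542i) → (0.3919i, -0.3919i)
(|100⟩, |110⟩): (a, b) = (0.3652, 0) → (0.2582, 0.2582)
(|101⟩, |111⟩): (a, b) = (0, -0.748i) → (-0.5289i, 0.5289i)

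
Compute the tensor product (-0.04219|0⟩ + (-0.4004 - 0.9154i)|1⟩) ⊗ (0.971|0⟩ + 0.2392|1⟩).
-0.04097|00⟩ - 0.01009|01⟩ + (-0.3888 - 0.8889i)|10⟩ + (-0.09578 - 0.219i)|11⟩

amp(|b₁b₂…⟩) = product of the factor amplitudes for bits b₁, b₂, …; only kets whose every factor amplitude is nonzero survive.
|00⟩: (-0.04219)(0.971) = -0.04097
|01⟩: (-0.04219)(0.2392) = -0.01009
|10⟩: (-0.4004 - 0.9154i)(0.971) = (-0.3888 - 0.8889i)
|11⟩: (-0.4004 - 0.9154i)(0.2392) = (-0.09578 - 0.219i)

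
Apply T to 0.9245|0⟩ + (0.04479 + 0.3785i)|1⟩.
0.9245|0⟩ + (-0.236 + 0.2993i)|1⟩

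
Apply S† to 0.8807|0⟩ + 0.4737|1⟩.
0.8807|0⟩ - 0.4737i|1⟩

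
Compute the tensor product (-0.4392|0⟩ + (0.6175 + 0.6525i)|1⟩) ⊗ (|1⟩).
-0.4392|01⟩ + (0.6175 + 0.6525i)|11⟩

amp(|b₁b₂…⟩) = product of the factor amplitudes for bits b₁, b₂, …; only kets whose every factor amplitude is nonzero survive.
|01⟩: (-0.4392)(1) = -0.4392
|11⟩: (0.6175 + 0.6525i)(1) = (0.6175 + 0.6525i)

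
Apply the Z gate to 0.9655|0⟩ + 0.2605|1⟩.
0.9655|0⟩ - 0.2605|1⟩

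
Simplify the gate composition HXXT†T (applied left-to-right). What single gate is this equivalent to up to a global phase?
H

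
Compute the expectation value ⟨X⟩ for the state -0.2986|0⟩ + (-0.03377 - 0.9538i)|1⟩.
0.02017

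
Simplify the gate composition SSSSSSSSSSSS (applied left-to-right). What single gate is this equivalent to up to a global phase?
I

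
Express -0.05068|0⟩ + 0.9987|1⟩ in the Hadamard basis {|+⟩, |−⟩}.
0.6704|+⟩ - 0.742|−⟩

With |ψ⟩ = α|0⟩ + β|1⟩, the Hadamard-basis coefficients are ⟨+|ψ⟩ = (α + β)/√2 and ⟨−|ψ⟩ = (α − β)/√2.
Here α = -0.05068, β = 0.9987: (α + β)/√2 = 0.6704, (α − β)/√2 = -0.742.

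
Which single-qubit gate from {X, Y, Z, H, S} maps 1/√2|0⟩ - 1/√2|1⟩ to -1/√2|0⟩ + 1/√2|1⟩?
X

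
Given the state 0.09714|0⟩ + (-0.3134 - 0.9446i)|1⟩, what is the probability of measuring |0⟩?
0.009436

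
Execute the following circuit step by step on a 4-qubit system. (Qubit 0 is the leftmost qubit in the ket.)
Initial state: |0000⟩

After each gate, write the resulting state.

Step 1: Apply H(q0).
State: 1/√2|0000⟩ + 1/√2|1000⟩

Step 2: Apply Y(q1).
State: (1/√2)i|0100⟩ + (1/√2)i|1100⟩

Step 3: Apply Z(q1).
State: -(1/√2)i|0100⟩ - (1/√2)i|1100⟩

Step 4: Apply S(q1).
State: 1/√2|0100⟩ + 1/√2|1100⟩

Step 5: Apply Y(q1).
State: -(1/√2)i|0000⟩ - (1/√2)i|1000⟩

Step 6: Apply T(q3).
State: -(1/√2)i|0000⟩ - (1/√2)i|1000⟩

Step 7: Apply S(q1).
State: -(1/√2)i|0000⟩ - (1/√2)i|1000⟩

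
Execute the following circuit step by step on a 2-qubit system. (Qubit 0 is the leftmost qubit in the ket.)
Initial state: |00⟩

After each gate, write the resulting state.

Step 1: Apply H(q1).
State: 1/√2|00⟩ + 1/√2|01⟩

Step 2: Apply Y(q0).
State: (1/√2)i|10⟩ + (1/√2)i|11⟩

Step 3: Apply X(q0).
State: (1/√2)i|00⟩ + (1/√2)i|01⟩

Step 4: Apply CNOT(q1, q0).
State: (1/√2)i|00⟩ + (1/√2)i|11⟩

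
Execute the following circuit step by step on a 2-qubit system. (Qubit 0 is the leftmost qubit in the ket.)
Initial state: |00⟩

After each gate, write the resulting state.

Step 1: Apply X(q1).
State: |01⟩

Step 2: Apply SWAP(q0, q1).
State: |10⟩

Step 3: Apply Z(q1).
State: |10⟩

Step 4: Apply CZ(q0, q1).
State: |10⟩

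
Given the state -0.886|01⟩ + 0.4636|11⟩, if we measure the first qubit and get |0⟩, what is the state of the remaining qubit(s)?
-|1⟩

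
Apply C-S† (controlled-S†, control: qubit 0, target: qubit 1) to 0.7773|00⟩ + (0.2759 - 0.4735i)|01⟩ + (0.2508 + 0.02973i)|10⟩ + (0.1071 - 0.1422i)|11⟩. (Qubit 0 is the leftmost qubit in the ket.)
0.7773|00⟩ + (0.2759 - 0.4735i)|01⟩ + (0.2508 + 0.02973i)|10⟩ + (-0.1422 - 0.1071i)|11⟩

C-S† leaves the control-|0⟩ kets |00⟩, |01⟩ unchanged and applies S† to qubit 1 on the control-|1⟩ pair (|10⟩, |11⟩).
S† = [[1, 0], [0, -i]].
With a = amp(|10⟩) = (0.2508 + 0.02973i) and b = amp(|11⟩) = (0.1071 - 0.1422i):
new amp(|10⟩) = (1)·a = (0.2508 + 0.02973i)
new amp(|11⟩) = (-i)·b = (-0.1422 - 0.1071i)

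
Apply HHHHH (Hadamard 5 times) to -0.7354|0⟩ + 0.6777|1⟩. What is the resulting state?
-0.0408|0⟩ - 0.9992|1⟩

H² = I, so H^5 = H: a single Hadamard. With (a, b) = (-0.7354, 0.6777), H gives ((a + b)/√2, (a − b)/√2) = (-0.0408, -0.9992).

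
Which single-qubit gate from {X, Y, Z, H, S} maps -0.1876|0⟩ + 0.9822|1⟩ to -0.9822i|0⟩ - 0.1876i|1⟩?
Y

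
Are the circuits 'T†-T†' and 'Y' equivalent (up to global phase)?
No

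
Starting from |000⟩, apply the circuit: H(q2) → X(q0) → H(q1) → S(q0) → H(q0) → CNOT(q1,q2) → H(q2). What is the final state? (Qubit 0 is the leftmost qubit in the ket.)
(1/2)i|000⟩ + (1/2)i|010⟩ - (1/2)i|100⟩ - (1/2)i|110⟩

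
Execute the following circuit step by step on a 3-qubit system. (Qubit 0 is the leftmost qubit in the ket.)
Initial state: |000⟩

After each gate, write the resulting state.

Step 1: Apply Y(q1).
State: i|010⟩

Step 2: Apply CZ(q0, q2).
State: i|010⟩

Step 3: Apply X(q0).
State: i|110⟩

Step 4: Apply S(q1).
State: -|110⟩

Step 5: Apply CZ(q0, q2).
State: -|110⟩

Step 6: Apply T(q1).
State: (-1/√2 - (1/√2)i)|110⟩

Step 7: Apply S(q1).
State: (1/√2 - (1/√2)i)|110⟩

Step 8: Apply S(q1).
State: (1/√2 + (1/√2)i)|110⟩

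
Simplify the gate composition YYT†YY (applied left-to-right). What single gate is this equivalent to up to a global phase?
T†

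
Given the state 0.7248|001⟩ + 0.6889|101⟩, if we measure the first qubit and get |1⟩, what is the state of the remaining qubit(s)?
|01⟩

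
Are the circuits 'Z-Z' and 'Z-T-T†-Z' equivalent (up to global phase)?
Yes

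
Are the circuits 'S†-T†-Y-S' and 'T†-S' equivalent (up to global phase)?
No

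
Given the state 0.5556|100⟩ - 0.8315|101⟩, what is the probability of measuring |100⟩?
0.3087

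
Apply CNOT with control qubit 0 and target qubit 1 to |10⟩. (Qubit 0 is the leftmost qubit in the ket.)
|11⟩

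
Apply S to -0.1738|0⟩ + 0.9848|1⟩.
-0.1738|0⟩ + 0.9848i|1⟩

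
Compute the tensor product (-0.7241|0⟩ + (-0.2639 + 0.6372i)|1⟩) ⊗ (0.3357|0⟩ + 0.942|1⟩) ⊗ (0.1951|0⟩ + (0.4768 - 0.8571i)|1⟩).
-0.04742|000⟩ + (-0.1159 + 0.2083i)|001⟩ - 0.1331|010⟩ + (-0.3252 + 0.5846i)|011⟩ + (-0.01728 + 0.04173i)|100⟩ + (0.1411 + 0.1779i)|101⟩ + (-0.0485 + 0.1171i)|110⟩ + (0.3959 + 0.4993i)|111⟩

amp(|b₁b₂…⟩) = product of the factor amplitudes for bits b₁, b₂, …; only kets whose every factor amplitude is nonzero survive.
|000⟩: (-0.7241)(0.3357)(0.1951) = -0.04742
|001⟩: (-0.7241)(0.3357)(0.4768 - 0.8571i) = (-0.1159 + 0.2083i)
|010⟩: (-0.7241)(0.942)(0.1951) = -0.1331
|011⟩: (-0.7241)(0.942)(0.4768 - 0.8571i) = (-0.3252 + 0.5846i)
|100⟩: (-0.2639 + 0.6372i)(0.3357)(0.1951) = (-0.01728 + 0.04173i)
|101⟩: (-0.2639 + 0.6372i)(0.3357)(0.4768 - 0.8571i) = (0.1411 + 0.1779i)
|110⟩: (-0.2639 + 0.6372i)(0.942)(0.1951) = (-0.0485 + 0.1171i)
|111⟩: (-0.2639 + 0.6372i)(0.942)(0.4768 - 0.8571i) = (0.3959 + 0.4993i)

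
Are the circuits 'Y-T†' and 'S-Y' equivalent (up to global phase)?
No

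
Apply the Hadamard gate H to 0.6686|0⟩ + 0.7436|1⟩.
0.9986|0⟩ - 0.05303|1⟩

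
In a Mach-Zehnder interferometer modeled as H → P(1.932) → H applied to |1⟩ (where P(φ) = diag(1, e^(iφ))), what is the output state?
(0.6767 - 0.4677i)|0⟩ + (0.3233 + 0.4677i)|1⟩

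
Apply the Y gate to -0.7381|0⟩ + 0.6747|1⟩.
-0.6747i|0⟩ - 0.7381i|1⟩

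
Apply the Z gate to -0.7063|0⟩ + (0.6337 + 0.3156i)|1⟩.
-0.7063|0⟩ + (-0.6337 - 0.3156i)|1⟩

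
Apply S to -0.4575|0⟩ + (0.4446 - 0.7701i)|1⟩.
-0.4575|0⟩ + (0.7701 + 0.4446i)|1⟩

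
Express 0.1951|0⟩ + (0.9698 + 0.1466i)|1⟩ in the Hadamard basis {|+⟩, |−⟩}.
(0.8237 + 0.1037i)|+⟩ + (-0.5478 - 0.1037i)|−⟩

With |ψ⟩ = α|0⟩ + β|1⟩, the Hadamard-basis coefficients are ⟨+|ψ⟩ = (α + β)/√2 and ⟨−|ψ⟩ = (α − β)/√2.
Here α = 0.1951, β = (0.9698 + 0.1466i): (α + β)/√2 = (0.8237 + 0.1037i), (α − β)/√2 = (-0.5478 - 0.1037i).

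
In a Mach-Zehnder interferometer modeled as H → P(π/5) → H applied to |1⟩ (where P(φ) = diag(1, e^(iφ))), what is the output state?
(0.09549 - 0.2939i)|0⟩ + (0.9045 + 0.2939i)|1⟩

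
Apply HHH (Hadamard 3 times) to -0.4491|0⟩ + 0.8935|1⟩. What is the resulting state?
0.3142|0⟩ - 0.9494|1⟩

H² = I, so H^3 = H: a single Hadamard. With (a, b) = (-0.4491, 0.8935), H gives ((a + b)/√2, (a − b)/√2) = (0.3142, -0.9494).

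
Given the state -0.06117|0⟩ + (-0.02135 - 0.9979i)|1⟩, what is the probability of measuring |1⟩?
0.9963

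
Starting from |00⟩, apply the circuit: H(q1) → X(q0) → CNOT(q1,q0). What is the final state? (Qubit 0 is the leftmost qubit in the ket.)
1/√2|01⟩ + 1/√2|10⟩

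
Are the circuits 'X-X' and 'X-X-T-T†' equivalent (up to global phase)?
Yes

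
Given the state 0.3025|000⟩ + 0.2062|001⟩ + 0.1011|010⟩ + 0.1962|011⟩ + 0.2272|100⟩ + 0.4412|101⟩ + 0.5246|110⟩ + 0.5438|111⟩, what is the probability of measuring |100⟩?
0.05162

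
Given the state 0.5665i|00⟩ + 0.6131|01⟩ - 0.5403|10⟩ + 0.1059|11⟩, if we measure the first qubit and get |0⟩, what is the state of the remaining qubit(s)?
0.6786i|0⟩ + 0.7345|1⟩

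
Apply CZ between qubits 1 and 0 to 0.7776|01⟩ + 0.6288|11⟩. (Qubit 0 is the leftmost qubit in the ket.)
0.7776|01⟩ - 0.6288|11⟩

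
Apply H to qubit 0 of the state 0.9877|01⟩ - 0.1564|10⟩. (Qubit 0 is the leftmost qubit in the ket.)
-0.1106|00⟩ + 0.6984|01⟩ + 0.1106|10⟩ + 0.6984|11⟩

H on qubit 0 mixes each pair of kets that differ only in qubit 0: amplitudes (a, b) of (|…0…⟩, |…1…⟩) become ((a + b)/√2, (a − b)/√2). Kets absent from the input have amplitude 0.
(|00⟩, |10⟩): (a, b) = (0, -0.1564) → (-0.1106, 0.1106)
(|01⟩, |11⟩): (a, b) = (0.9877, 0) → (0.6984, 0.6984)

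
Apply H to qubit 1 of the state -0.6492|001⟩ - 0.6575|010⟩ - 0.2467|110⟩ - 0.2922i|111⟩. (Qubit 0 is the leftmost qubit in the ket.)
-0.4649|000⟩ - 0.4591|001⟩ + 0.4649|010⟩ - 0.4591|011⟩ - 0.1744|100⟩ - 0.2066i|101⟩ + 0.1744|110⟩ + 0.2066i|111⟩

H on qubit 1 mixes each pair of kets that differ only in qubit 1: amplitudes (a, b) of (|…0…⟩, |…1…⟩) become ((a + b)/√2, (a − b)/√2). Kets absent from the input have amplitude 0.
(|000⟩, |010⟩): (a, b) = (0, -0.6575) → (-0.4649, 0.4649)
(|001⟩, |011⟩): (a, b) = (-0.6492, 0) → (-0.4591, -0.4591)
(|100⟩, |110⟩): (a, b) = (0, -0.2467) → (-0.1744, 0.1744)
(|101⟩, |111⟩): (a, b) = (0, -0.2922i) → (-0.2066i, 0.2066i)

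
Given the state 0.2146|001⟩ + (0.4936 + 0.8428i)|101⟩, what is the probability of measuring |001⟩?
0.04605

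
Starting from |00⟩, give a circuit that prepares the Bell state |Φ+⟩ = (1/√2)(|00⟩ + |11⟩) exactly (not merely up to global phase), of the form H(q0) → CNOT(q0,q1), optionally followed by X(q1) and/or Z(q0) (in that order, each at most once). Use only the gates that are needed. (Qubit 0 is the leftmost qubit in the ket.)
H(q0) → CNOT(q0,q1)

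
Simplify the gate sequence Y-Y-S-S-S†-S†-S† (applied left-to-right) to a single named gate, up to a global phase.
S†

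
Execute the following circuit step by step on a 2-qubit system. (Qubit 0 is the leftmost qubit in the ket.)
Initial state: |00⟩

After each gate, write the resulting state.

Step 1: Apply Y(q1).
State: i|01⟩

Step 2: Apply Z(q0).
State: i|01⟩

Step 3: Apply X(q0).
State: i|11⟩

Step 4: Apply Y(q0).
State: |01⟩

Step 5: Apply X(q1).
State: |00⟩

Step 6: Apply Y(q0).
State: i|10⟩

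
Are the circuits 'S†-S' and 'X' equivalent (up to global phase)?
No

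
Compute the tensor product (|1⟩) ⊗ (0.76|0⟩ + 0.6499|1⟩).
0.76|10⟩ + 0.6499|11⟩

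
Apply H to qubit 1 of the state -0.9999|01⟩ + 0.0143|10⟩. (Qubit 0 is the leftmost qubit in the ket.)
-0.707|00⟩ + 0.707|01⟩ + 0.01011|10⟩ + 0.01011|11⟩

H on qubit 1 mixes each pair of kets that differ only in qubit 1: amplitudes (a, b) of (|…0…⟩, |…1…⟩) become ((a + b)/√2, (a − b)/√2). Kets absent from the input have amplitude 0.
(|00⟩, |01⟩): (a, b) = (0, -0.9999) → (-0.707, 0.707)
(|10⟩, |11⟩): (a, b) = (0.0143, 0) → (0.01011, 0.01011)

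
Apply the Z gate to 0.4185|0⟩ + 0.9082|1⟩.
0.4185|0⟩ - 0.9082|1⟩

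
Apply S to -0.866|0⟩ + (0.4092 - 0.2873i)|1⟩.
-0.866|0⟩ + (0.2873 + 0.4092i)|1⟩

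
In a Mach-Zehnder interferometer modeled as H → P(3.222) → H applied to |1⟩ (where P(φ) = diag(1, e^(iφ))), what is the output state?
(0.9984 + 0.04016i)|0⟩ + (0.001615 - 0.04016i)|1⟩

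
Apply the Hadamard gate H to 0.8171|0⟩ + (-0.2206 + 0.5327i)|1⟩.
(0.4218 + 0.3767i)|0⟩ + (0.7338 - 0.3767i)|1⟩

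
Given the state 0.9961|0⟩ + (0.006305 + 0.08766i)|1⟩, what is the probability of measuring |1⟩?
0.007724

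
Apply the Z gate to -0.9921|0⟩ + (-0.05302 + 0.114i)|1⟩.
-0.9921|0⟩ + (0.05302 - 0.114i)|1⟩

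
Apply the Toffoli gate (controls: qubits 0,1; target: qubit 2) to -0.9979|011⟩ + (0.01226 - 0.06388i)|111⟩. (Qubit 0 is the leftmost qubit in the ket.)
-0.9979|011⟩ + (0.01226 - 0.06388i)|110⟩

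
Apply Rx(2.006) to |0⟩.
0.5378|0⟩ - 0.8431i|1⟩

Rx(2.006) = [[cos(θ/2), −i·sin(θ/2)], [−i·sin(θ/2), cos(θ/2)]]; θ = 2.006, cos(θ/2) ≈ 0.537775, sin(θ/2) ≈ 0.843088.
With a = amp(|0⟩) = 1 and b = amp(|1⟩) = 0:
new amp(|0⟩) = (0.537775)·a + (-0.843088i)·b = 0.5378
new amp(|1⟩) = (-0.843088i)·a + (0.537775)·b = -0.8431i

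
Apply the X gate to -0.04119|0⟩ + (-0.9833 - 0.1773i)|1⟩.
(-0.9833 - 0.1773i)|0⟩ - 0.04119|1⟩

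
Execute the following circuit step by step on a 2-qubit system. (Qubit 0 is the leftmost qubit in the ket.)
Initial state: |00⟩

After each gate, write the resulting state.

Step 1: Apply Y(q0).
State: i|10⟩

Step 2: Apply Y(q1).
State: -|11⟩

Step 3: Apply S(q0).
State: -i|11⟩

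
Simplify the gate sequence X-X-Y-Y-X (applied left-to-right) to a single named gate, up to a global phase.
X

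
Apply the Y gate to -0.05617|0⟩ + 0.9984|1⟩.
-0.9984i|0⟩ - 0.05617i|1⟩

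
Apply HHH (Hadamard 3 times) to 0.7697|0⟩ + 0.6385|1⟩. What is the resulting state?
0.9957|0⟩ + 0.09277|1⟩

H² = I, so H^3 = H: a single Hadamard. With (a, b) = (0.7697, 0.6385), H gives ((a + b)/√2, (a − b)/√2) = (0.9957, 0.09277).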